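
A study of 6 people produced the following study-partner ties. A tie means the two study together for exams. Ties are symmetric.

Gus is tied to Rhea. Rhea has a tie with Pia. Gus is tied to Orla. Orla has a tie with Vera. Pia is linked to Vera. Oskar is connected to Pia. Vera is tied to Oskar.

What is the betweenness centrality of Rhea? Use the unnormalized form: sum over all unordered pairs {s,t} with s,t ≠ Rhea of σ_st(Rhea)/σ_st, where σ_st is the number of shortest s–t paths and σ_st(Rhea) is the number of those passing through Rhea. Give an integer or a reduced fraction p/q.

Pairs whose geodesics pass through Rhea — Oskar–Gus: 1/2; Pia–Gus: 1.
All other pairs contribute 0.
Summing the contributions gives betweenness(Rhea) = 3/2.

3/2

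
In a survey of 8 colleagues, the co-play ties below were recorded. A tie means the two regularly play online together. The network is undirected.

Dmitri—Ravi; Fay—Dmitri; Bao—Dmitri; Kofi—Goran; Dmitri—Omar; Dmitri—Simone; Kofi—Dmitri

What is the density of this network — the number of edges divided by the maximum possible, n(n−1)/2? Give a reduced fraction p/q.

There are 7 edges and 8 nodes, so the maximum possible is C(8,2) = 28.
Density = 7/28 = 1/4.

1/4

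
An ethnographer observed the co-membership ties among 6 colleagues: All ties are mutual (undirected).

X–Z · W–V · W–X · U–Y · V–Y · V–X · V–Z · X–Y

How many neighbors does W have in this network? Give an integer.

W is directly tied to V and X. That is 2 neighbors, so the degree of W is 2.

2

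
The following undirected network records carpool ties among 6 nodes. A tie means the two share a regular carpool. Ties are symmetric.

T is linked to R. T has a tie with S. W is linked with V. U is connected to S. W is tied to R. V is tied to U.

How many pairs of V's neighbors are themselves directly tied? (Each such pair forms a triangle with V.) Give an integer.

V's neighbors are U and W, but none of them are tied to each other, so no triangle contains V.

0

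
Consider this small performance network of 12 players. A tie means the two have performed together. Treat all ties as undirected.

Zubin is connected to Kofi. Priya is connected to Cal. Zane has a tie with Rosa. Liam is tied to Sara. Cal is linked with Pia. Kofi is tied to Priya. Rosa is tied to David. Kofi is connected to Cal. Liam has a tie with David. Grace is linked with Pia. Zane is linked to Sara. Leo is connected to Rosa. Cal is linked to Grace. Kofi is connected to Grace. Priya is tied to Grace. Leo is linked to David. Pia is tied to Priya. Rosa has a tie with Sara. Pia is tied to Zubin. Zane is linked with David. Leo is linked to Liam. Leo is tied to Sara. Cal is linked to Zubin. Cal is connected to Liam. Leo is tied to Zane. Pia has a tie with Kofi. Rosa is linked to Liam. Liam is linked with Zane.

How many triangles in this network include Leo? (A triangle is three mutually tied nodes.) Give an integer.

Leo's neighbors: David, Liam, Rosa, Sara, and Zane.
Neighbor pairs that are themselves tied: Leo–David–Liam; Leo–David–Rosa; Leo–David–Zane; Leo–Liam–Rosa; Leo–Liam–Sara; Leo–Liam–Zane; Leo–Rosa–Sara; Leo–Rosa–Zane; Leo–Sara–Zane. Each forms one triangle with Leo, for 9 in total.

9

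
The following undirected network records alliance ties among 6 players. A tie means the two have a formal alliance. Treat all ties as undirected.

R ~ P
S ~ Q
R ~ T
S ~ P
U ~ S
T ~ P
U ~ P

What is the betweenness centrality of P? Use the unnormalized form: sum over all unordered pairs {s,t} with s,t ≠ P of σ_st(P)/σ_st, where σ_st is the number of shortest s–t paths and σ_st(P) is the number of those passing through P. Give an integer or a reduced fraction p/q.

6

Pairs whose geodesics pass through P — S–T: 1; S–R: 1; Q–T: 1; Q–R: 1; T–U: 1; R–U: 1.
All other pairs contribute 0.
Summing the contributions gives betweenness(P) = 6.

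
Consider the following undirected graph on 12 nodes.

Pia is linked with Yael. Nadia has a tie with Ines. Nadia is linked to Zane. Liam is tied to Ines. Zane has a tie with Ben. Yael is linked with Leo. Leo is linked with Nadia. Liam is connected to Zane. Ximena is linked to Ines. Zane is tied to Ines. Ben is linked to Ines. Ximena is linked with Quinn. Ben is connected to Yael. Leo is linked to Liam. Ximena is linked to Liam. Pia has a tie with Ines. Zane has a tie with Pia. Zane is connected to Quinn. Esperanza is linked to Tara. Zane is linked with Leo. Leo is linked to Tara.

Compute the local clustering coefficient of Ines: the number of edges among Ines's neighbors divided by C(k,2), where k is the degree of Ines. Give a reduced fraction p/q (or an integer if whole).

1/3

Ines's neighbors: Ben, Liam, Nadia, Pia, Ximena, and Zane (k = 6).
Possible neighbor pairs: C(6,2) = 15. Edges among them: Ben–Zane, Liam–Ximena, Liam–Zane, Nadia–Zane, Pia–Zane → e = 5.
Clustering(Ines) = 5/15 = 1/3.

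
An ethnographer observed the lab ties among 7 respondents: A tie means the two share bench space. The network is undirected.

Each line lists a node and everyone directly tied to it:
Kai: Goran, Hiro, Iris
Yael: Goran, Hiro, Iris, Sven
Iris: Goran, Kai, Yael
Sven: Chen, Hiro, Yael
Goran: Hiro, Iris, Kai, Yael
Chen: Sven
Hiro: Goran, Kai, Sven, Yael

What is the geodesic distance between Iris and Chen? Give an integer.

3

One shortest route is Iris – Yael – Sven – Chen, which uses 3 edges, and at distance 2 from Iris we only reach {Hiro, Sven}, which does not include Chen. So d(Iris,Chen) = 3.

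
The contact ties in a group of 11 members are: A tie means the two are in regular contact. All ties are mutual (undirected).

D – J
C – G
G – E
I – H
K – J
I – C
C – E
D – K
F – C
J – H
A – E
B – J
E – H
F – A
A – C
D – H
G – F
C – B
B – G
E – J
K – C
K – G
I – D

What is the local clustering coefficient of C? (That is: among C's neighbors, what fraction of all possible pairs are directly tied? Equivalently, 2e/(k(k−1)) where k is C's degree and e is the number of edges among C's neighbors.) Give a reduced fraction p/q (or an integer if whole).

2/7

C's neighbors: A, B, E, F, G, I, and K (k = 7).
Possible neighbor pairs: C(7,2) = 21. Edges among them: A–E, A–F, B–G, E–G, F–G, G–K → e = 6.
Clustering(C) = 6/21 = 2/7.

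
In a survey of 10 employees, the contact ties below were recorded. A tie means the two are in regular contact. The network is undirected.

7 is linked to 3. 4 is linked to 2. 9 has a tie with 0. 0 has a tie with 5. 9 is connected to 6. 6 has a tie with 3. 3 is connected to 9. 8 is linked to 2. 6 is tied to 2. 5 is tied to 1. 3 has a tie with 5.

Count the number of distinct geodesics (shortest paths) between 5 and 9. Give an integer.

2

The shortest distance is 2. The length-2 paths are: 5–0–9; 5–3–9.
That gives 2 distinct shortest paths.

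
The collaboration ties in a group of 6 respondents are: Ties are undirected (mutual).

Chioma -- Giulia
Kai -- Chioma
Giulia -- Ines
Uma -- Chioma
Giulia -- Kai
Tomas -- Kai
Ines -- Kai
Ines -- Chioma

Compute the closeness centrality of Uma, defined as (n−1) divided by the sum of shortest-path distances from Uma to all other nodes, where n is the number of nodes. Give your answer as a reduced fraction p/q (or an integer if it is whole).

1/2

Distances from Uma: Chioma:1, Giulia:2, Ines:2, Kai:2, Tomas:3. Sum = 10.
n = 6, so closeness = 5/10 = 1/2.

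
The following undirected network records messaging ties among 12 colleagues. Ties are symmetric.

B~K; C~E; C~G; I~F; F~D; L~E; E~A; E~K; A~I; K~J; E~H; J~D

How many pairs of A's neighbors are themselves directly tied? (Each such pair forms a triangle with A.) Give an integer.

A's neighbors are E and I, but none of them are tied to each other, so no triangle contains A.

0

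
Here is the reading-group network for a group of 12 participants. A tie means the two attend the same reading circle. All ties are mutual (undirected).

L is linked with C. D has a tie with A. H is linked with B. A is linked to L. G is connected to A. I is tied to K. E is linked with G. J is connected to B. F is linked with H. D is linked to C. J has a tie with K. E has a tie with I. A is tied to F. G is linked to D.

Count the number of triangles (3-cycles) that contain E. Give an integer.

E's neighbors are G and I, but none of them are tied to each other, so no triangle contains E.

0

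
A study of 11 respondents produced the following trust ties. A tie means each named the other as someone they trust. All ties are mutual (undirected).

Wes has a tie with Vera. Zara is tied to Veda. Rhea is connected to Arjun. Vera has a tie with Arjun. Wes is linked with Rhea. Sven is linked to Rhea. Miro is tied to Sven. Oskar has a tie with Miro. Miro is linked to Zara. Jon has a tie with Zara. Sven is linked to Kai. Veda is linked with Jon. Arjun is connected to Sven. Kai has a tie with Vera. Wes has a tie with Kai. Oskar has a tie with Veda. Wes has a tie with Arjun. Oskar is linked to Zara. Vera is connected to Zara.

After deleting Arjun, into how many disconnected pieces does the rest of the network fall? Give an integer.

1

Arjun's neighbors (Rhea, Sven, Vera, and Wes) remain reachable from one another through other ties, so the rest of the network stays in one piece.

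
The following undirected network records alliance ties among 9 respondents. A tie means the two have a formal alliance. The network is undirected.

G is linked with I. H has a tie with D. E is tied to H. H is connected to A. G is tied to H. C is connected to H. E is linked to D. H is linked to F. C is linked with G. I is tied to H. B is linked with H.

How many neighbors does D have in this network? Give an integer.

2

D is directly tied to E and H. That is 2 neighbors, so the degree of D is 2.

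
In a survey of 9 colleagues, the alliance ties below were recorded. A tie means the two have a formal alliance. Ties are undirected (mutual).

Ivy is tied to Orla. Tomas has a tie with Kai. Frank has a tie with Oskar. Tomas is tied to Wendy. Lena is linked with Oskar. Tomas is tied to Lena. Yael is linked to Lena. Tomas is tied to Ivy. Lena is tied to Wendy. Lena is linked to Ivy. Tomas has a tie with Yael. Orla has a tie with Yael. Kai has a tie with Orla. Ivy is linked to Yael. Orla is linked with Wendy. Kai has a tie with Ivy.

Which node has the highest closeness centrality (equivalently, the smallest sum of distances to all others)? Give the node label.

Lena

Farness (sum of distances to all others) for each node — Frank:23, Ivy:12, Kai:16, Lena:11, Orla:15, Oskar:16, Tomas:12, Wendy:14, Yael:13.
The smallest farness is 11, for Lena, so Lena has the highest closeness.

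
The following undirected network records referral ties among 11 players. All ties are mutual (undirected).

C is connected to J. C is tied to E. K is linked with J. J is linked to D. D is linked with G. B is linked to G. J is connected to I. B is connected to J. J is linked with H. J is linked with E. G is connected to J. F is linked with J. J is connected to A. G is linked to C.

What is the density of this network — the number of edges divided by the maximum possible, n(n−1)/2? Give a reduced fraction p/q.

14/55

There are 14 edges and 11 nodes, so the maximum possible is C(11,2) = 55.
Density = 14/55.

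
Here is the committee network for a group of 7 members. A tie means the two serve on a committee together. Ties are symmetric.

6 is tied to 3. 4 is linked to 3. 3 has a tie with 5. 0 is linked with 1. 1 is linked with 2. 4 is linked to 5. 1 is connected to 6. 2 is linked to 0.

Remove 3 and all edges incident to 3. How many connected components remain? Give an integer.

Without 3, the remaining ties split the others into: {0, 1, 2, 6}; {4, 5}.
That's 2 separate components.

2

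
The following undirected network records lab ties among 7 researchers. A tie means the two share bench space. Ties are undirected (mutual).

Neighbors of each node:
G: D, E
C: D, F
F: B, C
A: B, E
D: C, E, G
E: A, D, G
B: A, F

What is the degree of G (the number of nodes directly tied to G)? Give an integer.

2

G is directly tied to D and E. That is 2 neighbors, so the degree of G is 2.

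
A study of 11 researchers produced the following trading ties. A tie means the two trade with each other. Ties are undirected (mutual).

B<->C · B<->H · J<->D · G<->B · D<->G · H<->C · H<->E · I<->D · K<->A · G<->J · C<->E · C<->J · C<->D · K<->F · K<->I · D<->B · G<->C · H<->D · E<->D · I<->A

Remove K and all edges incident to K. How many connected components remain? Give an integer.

Without K, the remaining ties split the others into: {A, B, C, D, E, G, H, I, J}; {F}.
That's 2 separate components.

2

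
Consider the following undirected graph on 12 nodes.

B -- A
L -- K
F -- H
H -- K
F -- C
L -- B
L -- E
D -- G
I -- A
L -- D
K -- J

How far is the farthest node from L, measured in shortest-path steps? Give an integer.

4

Distances from L: A:2, B:1, C:4, D:1, E:1, F:3, G:2, H:2, I:3, J:2, K:1.
The largest is 4 (to C), so the eccentricity of L is 4.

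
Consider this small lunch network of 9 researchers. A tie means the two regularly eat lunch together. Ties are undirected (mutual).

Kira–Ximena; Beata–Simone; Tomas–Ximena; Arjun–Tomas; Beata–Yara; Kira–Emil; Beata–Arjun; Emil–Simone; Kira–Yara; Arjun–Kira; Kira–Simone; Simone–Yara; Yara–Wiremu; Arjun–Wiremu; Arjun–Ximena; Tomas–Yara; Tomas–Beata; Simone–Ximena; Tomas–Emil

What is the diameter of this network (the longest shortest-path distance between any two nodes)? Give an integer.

3

Eccentricity of each node (its greatest distance to any other): Arjun:2, Beata:2, Emil:3, Kira:2, Simone:2, Tomas:2, Wiremu:3, Ximena:2, Yara:2.
The maximum eccentricity is 3, realized for instance by the pair Emil–Wiremu via Emil – Kira – Arjun – Wiremu. So the diameter is 3.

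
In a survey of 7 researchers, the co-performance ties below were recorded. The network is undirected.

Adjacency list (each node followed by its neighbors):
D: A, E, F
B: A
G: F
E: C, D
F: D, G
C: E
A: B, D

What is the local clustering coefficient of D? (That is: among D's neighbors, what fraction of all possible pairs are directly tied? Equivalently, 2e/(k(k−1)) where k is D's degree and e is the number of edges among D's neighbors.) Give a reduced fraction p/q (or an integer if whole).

D's neighbors: A, E, and F (k = 3).
Possible neighbor pairs: C(3,2) = 3. Edges among them: none → e = 0.
Clustering(D) = 0/3 = 0.

0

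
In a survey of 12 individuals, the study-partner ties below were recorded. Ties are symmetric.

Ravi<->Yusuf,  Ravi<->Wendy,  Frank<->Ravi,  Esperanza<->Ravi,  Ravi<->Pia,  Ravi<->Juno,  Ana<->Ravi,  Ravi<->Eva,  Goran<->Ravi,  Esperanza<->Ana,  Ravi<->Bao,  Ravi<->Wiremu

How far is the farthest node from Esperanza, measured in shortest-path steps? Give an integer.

2

Distances from Esperanza: Ana:1, Bao:2, Eva:2, Frank:2, Goran:2, Juno:2, Pia:2, Ravi:1, Wendy:2, Wiremu:2, Yusuf:2.
The largest is 2 (to Yusuf, Goran, Wendy, Juno, Frank, Wiremu, Pia, Eva, and Bao), so the eccentricity of Esperanza is 2.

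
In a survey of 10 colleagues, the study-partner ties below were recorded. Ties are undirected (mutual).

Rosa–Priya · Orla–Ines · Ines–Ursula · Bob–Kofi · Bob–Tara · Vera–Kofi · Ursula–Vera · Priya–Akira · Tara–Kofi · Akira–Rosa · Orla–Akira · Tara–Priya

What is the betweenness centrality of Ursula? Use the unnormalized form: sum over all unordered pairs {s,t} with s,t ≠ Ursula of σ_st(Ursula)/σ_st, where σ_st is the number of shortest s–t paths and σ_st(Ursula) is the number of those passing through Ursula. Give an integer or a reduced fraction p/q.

Pairs whose geodesics pass through Ursula — Ines–Tara: 1/2; Ines–Bob: 1; Ines–Kofi: 1; Ines–Vera: 1; Orla–Kofi: 1/2; Orla–Vera: 1; Akira–Vera: 1/2.
All other pairs contribute 0.
Summing the contributions gives betweenness(Ursula) = 11/2.

11/2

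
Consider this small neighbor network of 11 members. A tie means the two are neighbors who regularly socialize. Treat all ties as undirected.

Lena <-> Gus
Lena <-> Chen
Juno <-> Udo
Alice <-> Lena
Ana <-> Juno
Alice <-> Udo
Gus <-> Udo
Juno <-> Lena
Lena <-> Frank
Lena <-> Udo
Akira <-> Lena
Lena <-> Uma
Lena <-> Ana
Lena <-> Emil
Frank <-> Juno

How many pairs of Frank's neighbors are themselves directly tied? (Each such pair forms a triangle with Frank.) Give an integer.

1

Frank's neighbors: Juno and Lena.
Neighbor pairs that are themselves tied: Frank–Juno–Lena. Each forms one triangle with Frank, for 1 in total.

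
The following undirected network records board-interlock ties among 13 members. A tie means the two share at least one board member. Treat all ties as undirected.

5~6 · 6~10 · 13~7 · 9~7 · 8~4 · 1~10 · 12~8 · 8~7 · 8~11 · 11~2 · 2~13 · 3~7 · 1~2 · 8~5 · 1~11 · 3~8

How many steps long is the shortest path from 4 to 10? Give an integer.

4

One shortest route is 4 – 8 – 5 – 6 – 10, which uses 4 edges, and at distance 3 from 4 we only reach {1, 2, 6, 9, 13}, which does not include 10. So d(4,10) = 4.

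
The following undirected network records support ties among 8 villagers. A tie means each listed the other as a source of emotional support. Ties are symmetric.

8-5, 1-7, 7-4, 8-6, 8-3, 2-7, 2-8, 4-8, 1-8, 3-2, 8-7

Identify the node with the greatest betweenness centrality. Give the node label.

8

Unnormalized betweenness of each node: 1:0, 2:1/2, 3:0, 4:0, 5:0, 6:0, 7:3/2, 8:15.
8 has the largest value, 15, making it the main broker — the node through which the most shortest paths run.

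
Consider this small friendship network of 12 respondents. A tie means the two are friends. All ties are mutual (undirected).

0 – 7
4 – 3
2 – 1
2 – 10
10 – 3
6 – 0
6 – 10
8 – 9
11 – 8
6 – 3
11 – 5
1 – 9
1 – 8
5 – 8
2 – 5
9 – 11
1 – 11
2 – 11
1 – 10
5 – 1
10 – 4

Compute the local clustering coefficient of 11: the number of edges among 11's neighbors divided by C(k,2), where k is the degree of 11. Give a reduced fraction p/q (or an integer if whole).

11's neighbors: 1, 2, 5, 8, and 9 (k = 5).
Possible neighbor pairs: C(5,2) = 10. Edges among them: 1–2, 1–5, 1–8, 1–9, 2–5, 5–8, 8–9 → e = 7.
Clustering(11) = 7/10.

7/10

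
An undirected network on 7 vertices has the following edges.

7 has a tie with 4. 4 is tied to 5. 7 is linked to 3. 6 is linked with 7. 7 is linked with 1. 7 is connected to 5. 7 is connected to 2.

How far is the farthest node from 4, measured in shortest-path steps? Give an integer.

Distances from 4: 1:2, 2:2, 3:2, 5:1, 6:2, 7:1.
The largest is 2 (to 1, 3, 2, and 6), so the eccentricity of 4 is 2.

2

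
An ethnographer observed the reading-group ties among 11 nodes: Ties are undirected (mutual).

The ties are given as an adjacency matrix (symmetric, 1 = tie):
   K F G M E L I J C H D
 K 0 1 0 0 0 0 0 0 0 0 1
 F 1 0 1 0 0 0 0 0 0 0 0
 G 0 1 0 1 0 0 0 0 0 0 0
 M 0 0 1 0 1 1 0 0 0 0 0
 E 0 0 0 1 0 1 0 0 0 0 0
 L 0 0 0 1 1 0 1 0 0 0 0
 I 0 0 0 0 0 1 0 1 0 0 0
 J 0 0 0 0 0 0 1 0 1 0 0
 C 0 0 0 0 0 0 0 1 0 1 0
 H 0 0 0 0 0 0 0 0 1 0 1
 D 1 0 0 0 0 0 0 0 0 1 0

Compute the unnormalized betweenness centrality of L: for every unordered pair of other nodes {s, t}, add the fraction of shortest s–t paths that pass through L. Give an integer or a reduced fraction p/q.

12

Pairs whose geodesics pass through L — K–I: 1/2; F–I: 1; F–J: 1/2; G–I: 1; G–J: 1; G–C: 1/2; M–I: 1; M–J: 1; M–C: 1; M–H: 1/2; E–I: 1; E–J: 1; E–C: 1; E–H: 1.
All other pairs contribute 0.
Summing the contributions gives betweenness(L) = 12.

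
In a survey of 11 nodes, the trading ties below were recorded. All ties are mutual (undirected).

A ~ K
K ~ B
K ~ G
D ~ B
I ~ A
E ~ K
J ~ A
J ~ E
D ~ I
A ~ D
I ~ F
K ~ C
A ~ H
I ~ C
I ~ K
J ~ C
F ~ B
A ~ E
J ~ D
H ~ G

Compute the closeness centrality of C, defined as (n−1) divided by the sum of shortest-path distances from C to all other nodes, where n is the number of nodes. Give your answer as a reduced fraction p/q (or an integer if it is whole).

5/9

Distances from C: A:2, B:2, D:2, E:2, F:2, G:2, H:3, I:1, J:1, K:1. Sum = 18.
n = 11, so closeness = 10/18 = 5/9.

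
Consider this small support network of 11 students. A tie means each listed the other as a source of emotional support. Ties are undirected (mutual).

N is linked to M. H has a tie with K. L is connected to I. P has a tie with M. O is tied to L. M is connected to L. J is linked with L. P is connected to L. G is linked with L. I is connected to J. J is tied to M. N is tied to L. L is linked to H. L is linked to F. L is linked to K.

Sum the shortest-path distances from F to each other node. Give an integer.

19

Distances from F: G:2, H:2, I:2, J:2, K:2, L:1, M:2, N:2, O:2, P:2.
Sum = 2 + 2 + 2 + 2 + 2 + 1 + 2 + 2 + 2 + 2 = 19.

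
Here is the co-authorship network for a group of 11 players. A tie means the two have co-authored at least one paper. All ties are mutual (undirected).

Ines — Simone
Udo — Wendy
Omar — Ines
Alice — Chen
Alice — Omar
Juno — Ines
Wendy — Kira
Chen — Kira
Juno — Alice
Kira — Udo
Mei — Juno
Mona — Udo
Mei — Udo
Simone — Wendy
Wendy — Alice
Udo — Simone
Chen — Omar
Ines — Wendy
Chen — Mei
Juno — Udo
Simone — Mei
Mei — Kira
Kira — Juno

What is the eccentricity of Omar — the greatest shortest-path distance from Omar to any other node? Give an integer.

4

Distances from Omar: Alice:1, Chen:1, Ines:1, Juno:2, Kira:2, Mei:2, Mona:4, Simone:2, Udo:3, Wendy:2.
The largest is 4 (to Mona), so the eccentricity of Omar is 4.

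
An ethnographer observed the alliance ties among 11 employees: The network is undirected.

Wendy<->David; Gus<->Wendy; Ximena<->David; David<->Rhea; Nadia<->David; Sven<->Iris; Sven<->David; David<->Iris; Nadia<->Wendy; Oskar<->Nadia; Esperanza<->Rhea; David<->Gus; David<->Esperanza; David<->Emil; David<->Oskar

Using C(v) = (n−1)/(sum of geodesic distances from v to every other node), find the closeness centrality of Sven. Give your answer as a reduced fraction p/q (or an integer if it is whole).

5/9

Distances from Sven: David:1, Emil:2, Esperanza:2, Gus:2, Iris:1, Nadia:2, Oskar:2, Rhea:2, Wendy:2, Ximena:2. Sum = 18.
n = 11, so closeness = 10/18 = 5/9.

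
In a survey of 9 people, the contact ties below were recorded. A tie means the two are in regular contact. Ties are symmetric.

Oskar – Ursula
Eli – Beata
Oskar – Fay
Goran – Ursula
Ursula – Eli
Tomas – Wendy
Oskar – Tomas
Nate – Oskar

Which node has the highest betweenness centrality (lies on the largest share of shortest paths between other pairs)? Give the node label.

Unnormalized betweenness of each node: Beata:0, Eli:7, Fay:0, Goran:0, Nate:0, Oskar:21, Tomas:7, Ursula:17, Wendy:0.
Oskar has the largest value, 21, making it the main broker — the node through which the most shortest paths run.

Oskar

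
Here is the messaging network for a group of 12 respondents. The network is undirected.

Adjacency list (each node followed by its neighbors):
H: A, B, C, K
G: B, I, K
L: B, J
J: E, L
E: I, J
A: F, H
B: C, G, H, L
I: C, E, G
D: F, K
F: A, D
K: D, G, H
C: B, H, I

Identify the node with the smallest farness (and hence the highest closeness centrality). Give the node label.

H

Farness (sum of distances to all others) for each node — A:27, B:21, C:22, D:30, E:30, F:33, G:22, H:20, I:24, J:33, K:23, L:27.
The smallest farness is 20, for H, so H has the highest closeness.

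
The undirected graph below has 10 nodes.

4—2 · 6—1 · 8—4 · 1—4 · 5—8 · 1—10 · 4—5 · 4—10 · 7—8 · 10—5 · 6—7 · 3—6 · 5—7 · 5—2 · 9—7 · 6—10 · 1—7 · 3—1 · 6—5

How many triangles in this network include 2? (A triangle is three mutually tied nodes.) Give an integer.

2's neighbors: 4 and 5.
Neighbor pairs that are themselves tied: 2–4–5. Each forms one triangle with 2, for 1 in total.

1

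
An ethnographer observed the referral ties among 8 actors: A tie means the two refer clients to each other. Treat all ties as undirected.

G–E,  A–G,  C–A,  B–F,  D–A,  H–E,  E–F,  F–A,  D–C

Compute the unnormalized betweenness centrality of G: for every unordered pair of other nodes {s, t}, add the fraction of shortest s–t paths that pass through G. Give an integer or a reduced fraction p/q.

3

Pairs whose geodesics pass through G — A–E: 1/2; A–H: 1/2; E–D: 1/2; E–C: 1/2; D–H: 1/2; H–C: 1/2.
All other pairs contribute 0.
Summing the contributions gives betweenness(G) = 3.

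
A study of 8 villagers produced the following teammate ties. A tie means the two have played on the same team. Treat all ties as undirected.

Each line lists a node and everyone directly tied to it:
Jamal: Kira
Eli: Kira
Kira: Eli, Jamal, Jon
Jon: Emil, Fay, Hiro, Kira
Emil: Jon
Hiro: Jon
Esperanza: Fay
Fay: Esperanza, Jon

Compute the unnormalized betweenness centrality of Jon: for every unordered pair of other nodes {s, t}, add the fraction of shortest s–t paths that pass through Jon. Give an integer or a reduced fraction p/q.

Pairs whose geodesics pass through Jon — Kira–Emil: 1; Kira–Esperanza: 1; Kira–Fay: 1; Kira–Hiro: 1; Emil–Eli: 1; Emil–Esperanza: 1; Emil–Fay: 1; Emil–Jamal: 1; Emil–Hiro: 1; Eli–Esperanza: 1; Eli–Fay: 1; Eli–Hiro: 1; Esperanza–Jamal: 1; Esperanza–Hiro: 1 … (+3 more pairs).
All other pairs contribute 0.
Summing the contributions gives betweenness(Jon) = 17.

17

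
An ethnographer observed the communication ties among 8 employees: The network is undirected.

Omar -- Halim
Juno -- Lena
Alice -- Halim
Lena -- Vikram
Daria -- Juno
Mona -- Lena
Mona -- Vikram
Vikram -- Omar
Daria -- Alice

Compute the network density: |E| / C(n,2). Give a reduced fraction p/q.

9/28

There are 9 edges and 8 nodes, so the maximum possible is C(8,2) = 28.
Density = 9/28.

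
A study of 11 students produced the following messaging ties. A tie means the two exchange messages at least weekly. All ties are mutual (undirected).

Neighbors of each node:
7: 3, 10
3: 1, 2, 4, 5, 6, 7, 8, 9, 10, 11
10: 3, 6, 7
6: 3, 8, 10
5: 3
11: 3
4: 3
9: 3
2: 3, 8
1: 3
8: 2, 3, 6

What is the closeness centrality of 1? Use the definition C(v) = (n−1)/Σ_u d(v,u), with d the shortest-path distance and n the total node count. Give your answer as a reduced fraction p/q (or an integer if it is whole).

10/19

Distances from 1: 2:2, 3:1, 4:2, 5:2, 6:2, 7:2, 8:2, 9:2, 10:2, 11:2. Sum = 19.
n = 11, so closeness = 10/19.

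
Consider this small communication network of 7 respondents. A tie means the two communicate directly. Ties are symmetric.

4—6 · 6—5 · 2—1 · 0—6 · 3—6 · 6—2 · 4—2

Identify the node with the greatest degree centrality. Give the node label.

Degrees — 0:1, 1:1, 2:3, 3:1, 4:2, 5:1, 6:5.
The maximum is 5, attained only by 6.

6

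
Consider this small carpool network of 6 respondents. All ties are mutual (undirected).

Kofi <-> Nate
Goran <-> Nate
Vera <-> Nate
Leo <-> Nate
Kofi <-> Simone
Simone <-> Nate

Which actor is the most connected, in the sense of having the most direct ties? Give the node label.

Degrees — Goran:1, Kofi:2, Leo:1, Nate:5, Simone:2, Vera:1.
The maximum is 5, attained only by Nate.

Nate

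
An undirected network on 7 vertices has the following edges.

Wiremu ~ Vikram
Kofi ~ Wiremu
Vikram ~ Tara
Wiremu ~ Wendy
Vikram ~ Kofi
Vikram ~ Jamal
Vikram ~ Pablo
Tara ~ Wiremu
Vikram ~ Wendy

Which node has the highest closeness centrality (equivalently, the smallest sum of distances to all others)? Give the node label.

Farness (sum of distances to all others) for each node — Jamal:11, Kofi:10, Pablo:11, Tara:10, Vikram:6, Wendy:10, Wiremu:8.
The smallest farness is 6, for Vikram, so Vikram has the highest closeness.

Vikram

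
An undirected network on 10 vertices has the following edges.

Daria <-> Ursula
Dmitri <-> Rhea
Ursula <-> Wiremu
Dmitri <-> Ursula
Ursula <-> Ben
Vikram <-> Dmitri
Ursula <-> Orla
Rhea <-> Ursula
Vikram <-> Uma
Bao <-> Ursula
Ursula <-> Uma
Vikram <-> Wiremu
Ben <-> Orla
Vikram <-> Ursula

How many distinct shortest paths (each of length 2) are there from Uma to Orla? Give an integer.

1

The shortest distance is 2, and the only length-2 path is Uma–Ursula–Orla. So there is exactly 1 shortest path.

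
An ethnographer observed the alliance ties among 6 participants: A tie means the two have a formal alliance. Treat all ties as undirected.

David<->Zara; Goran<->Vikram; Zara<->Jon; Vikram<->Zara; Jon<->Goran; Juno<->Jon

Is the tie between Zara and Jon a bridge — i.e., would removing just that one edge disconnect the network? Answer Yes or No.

No

Even without that edge, Zara still reaches Jon via Zara – Vikram – Goran – Jon, so the network stays connected. Not a bridge.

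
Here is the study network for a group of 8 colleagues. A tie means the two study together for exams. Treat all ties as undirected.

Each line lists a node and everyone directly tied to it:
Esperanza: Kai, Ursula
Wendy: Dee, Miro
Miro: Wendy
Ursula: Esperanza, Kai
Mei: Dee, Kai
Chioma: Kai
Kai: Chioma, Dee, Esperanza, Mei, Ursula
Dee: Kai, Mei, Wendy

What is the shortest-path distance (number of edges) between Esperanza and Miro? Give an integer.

One shortest route is Esperanza – Kai – Dee – Wendy – Miro, which uses 4 edges, and at distance 3 from Esperanza we only reach {Wendy}, which does not include Miro. So d(Esperanza,Miro) = 4.

4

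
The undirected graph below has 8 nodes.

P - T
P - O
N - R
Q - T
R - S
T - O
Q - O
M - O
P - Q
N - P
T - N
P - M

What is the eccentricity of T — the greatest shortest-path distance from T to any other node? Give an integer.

3

Distances from T: M:2, N:1, O:1, P:1, Q:1, R:2, S:3.
The largest is 3 (to S), so the eccentricity of T is 3.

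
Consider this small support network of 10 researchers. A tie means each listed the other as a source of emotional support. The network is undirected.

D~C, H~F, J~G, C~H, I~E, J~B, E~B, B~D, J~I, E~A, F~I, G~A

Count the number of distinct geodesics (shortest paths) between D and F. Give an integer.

The shortest distance is 3, and the only length-3 path is D–C–H–F. So there is exactly 1 shortest path.

1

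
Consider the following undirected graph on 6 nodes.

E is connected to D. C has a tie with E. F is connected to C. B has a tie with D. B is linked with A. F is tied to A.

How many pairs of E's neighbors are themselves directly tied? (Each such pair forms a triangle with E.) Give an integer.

0

E's neighbors are C and D, but none of them are tied to each other, so no triangle contains E.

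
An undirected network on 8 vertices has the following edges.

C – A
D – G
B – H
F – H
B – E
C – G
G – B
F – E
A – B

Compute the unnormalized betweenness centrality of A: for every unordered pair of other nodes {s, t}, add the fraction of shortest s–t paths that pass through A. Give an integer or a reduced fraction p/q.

Pairs whose geodesics pass through A — H–C: 1/2; F–C: 2/4; E–C: 1/2; C–B: 1/2.
All other pairs contribute 0.
Summing the contributions gives betweenness(A) = 2.

2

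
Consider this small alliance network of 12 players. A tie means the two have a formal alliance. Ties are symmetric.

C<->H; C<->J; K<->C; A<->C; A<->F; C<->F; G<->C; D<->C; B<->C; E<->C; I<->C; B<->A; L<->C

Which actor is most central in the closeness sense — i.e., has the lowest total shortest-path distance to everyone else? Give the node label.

Farness (sum of distances to all others) for each node — A:19, B:20, C:11, D:21, E:21, F:20, G:21, H:21, I:21, J:21, K:21, L:21.
The smallest farness is 11, for C, so C has the highest closeness.

C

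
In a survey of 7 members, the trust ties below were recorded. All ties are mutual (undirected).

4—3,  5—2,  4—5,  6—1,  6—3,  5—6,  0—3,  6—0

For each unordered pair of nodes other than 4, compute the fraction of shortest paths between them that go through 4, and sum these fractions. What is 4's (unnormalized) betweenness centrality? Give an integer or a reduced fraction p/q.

1

Pairs whose geodesics pass through 4 — 2–3: 1/2; 5–3: 1/2.
All other pairs contribute 0.
Summing the contributions gives betweenness(4) = 1.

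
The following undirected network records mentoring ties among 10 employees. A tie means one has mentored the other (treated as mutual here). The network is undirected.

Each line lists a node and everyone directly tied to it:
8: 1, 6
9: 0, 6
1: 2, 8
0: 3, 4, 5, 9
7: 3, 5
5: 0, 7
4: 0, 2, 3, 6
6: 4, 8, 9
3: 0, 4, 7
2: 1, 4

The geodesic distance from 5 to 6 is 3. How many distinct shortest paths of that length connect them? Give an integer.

The shortest distance is 3. The length-3 paths are: 5–0–9–6; 5–0–4–6.
That gives 2 distinct shortest paths.

2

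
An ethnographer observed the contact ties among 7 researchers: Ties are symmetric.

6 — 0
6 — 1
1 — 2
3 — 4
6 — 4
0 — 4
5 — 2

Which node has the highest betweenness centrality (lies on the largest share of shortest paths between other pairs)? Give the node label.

Unnormalized betweenness of each node: 0:0, 1:8, 2:5, 3:0, 4:5, 5:0, 6:9.
6 has the largest value, 9, making it the main broker — the node through which the most shortest paths run.

6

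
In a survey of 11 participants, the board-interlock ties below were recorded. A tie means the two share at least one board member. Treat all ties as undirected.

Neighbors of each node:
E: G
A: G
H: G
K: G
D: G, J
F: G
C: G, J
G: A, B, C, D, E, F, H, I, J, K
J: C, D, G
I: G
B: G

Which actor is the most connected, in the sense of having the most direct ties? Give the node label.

G

Degrees — A:1, B:1, C:2, D:2, E:1, F:1, G:10, H:1, I:1, J:3, K:1.
The maximum is 10, attained only by G.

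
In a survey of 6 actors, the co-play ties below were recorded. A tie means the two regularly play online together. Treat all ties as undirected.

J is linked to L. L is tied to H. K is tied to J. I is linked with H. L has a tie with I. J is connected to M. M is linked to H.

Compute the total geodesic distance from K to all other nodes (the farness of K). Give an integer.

11

Distances from K: H:3, I:3, J:1, L:2, M:2.
Sum = 3 + 3 + 1 + 2 + 2 = 11.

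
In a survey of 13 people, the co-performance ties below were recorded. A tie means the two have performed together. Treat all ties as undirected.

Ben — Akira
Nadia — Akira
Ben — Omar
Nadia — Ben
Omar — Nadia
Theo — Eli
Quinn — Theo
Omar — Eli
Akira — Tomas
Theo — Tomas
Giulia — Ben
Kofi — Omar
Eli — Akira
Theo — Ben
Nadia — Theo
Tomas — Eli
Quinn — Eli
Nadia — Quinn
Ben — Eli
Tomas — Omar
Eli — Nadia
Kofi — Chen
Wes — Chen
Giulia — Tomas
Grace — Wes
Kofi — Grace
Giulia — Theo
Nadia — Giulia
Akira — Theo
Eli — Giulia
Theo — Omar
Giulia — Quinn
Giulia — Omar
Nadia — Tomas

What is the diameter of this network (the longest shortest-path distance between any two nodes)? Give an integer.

5

Eccentricity of each node (its greatest distance to any other): Akira:5, Ben:4, Chen:4, Eli:4, Giulia:4, Grace:4, Kofi:3, Nadia:4, Omar:3, Quinn:5, Theo:4, Tomas:4, Wes:5.
The maximum eccentricity is 5, realized for instance by the pair Akira–Wes via Akira – Eli – Omar – Kofi – Chen – Wes. So the diameter is 5.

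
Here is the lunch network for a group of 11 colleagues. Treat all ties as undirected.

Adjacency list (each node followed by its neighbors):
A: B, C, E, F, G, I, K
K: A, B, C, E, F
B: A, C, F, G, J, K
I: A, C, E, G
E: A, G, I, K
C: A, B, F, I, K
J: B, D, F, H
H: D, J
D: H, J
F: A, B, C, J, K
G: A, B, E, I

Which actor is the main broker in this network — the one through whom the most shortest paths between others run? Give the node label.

J

Unnormalized betweenness of each node: A:59/10, B:184/15, C:71/30, D:0, E:2/3, F:69/10, G:28/15, H:0, I:2/3, J:16, K:71/30.
J has the largest value, 16, making it the main broker — the node through which the most shortest paths run.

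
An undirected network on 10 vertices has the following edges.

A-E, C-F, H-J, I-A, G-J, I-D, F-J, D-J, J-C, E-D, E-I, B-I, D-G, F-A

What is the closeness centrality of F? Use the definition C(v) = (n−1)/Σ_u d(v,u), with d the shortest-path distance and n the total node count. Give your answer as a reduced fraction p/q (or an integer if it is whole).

Distances from F: A:1, B:3, C:1, D:2, E:2, G:2, H:2, I:2, J:1. Sum = 16.
n = 10, so closeness = 9/16.

9/16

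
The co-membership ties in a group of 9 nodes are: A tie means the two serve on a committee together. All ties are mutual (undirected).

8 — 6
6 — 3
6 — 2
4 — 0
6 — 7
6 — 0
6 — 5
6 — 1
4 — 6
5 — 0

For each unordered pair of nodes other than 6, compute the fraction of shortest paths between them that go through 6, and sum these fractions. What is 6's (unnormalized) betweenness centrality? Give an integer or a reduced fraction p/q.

51/2

Pairs whose geodesics pass through 6 — 0–2: 1; 0–7: 1; 0–8: 1; 0–1: 1; 0–3: 1; 2–7: 1; 2–8: 1; 2–5: 1; 2–4: 1; 2–1: 1; 2–3: 1; 7–8: 1; 7–5: 1; 7–4: 1 … (+12 more pairs).
All other pairs contribute 0.
Summing the contributions gives betweenness(6) = 51/2.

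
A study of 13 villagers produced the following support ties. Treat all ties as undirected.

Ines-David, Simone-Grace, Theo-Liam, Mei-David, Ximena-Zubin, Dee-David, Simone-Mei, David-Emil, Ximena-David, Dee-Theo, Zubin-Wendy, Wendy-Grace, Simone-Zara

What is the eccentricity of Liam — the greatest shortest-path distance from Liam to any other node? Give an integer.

6

Distances from Liam: David:3, Dee:2, Emil:4, Grace:6, Ines:4, Mei:4, Simone:5, Theo:1, Wendy:6, Ximena:4, Zara:6, Zubin:5.
The largest is 6 (to Wendy, Zara, and Grace), so the eccentricity of Liam is 6.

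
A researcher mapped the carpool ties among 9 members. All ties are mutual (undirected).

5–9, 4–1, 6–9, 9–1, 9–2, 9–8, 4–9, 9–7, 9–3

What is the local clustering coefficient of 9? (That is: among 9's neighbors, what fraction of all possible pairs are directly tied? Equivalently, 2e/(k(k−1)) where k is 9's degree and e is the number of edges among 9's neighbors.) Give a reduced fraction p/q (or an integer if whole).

9's neighbors: 1, 2, 3, 4, 5, 6, 7, and 8 (k = 8).
Possible neighbor pairs: C(8,2) = 28. Edges among them: 1–4 → e = 1.
Clustering(9) = 1/28.

1/28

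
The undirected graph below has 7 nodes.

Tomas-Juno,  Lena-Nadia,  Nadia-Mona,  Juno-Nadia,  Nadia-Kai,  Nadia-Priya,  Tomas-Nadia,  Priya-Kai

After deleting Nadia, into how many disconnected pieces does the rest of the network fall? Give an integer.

Without Nadia, the remaining ties split the others into: {Kai, Priya}; {Mona}; {Juno, Tomas}; {Lena}.
That's 4 separate components.

4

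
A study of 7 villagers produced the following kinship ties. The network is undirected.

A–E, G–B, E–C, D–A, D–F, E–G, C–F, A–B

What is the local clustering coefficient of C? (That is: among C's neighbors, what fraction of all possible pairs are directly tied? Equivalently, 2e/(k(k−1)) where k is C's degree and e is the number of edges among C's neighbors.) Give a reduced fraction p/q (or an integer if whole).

C's neighbors: E and F (k = 2).
Possible neighbor pairs: C(2,2) = 1. Edges among them: none → e = 0.
Clustering(C) = 0/1.

0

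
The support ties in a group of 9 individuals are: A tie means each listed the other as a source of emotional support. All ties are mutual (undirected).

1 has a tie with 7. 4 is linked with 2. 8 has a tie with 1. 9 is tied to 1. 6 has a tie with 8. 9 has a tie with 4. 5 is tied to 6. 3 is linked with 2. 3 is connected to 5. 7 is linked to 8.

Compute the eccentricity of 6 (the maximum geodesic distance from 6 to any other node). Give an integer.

4

Distances from 6: 1:2, 2:3, 3:2, 4:4, 5:1, 7:2, 8:1, 9:3.
The largest is 4 (to 4), so the eccentricity of 6 is 4.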